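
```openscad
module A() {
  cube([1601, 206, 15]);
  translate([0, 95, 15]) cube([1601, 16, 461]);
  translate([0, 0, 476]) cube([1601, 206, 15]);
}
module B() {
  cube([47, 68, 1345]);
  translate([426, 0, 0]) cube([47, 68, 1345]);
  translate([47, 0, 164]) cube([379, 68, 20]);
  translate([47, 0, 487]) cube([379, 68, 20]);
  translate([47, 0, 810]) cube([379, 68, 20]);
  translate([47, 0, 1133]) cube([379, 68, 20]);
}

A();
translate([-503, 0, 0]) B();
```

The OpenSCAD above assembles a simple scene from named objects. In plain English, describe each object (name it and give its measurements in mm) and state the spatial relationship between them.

A is an I-beam lying along x, 1601 mm long. Overall section height 491 mm. Two flanges 206 mm wide (y) and 15 mm thick, one on the floor and one at the top; a web 16 mm thick runs between them, centred on the flange width.

B is a straight ladder. Two 47×68 mm vertical rails, 1345 mm tall, stand 473 mm apart (outside-to-outside) with their front faces coplanar on the −y side. 4 rungs, each 68 mm deep and 20 mm tall, span between the inner faces of the rails, front faces flush with the rails. The lowest rung's underside is at z = 164 mm and rungs are spaced 323 mm apart (underside to underside).

The ladder is on the floor beside the I-beam on its −x side.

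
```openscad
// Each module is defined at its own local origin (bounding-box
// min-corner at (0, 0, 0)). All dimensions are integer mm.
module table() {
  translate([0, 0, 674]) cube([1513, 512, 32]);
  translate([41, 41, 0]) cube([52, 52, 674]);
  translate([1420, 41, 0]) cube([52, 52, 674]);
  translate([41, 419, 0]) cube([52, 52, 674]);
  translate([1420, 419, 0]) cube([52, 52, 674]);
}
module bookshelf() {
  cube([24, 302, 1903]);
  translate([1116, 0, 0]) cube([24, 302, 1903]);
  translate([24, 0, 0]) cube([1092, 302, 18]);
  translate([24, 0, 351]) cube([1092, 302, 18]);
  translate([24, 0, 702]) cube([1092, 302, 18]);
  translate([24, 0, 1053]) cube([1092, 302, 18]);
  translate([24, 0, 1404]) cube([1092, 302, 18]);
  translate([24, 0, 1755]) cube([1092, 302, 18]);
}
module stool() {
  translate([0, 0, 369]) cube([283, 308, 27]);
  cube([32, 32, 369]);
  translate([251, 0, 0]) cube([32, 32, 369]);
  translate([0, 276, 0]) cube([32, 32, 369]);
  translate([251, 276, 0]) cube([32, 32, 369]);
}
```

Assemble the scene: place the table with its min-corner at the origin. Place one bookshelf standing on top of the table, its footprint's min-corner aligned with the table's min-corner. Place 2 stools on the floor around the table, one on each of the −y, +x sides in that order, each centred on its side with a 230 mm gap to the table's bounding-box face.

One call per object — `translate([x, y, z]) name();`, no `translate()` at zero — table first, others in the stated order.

table();
translate([0, 0, 706]) bookshelf();
translate([615, -538, 0]) stool();
translate([1743, 102, 0]) stool();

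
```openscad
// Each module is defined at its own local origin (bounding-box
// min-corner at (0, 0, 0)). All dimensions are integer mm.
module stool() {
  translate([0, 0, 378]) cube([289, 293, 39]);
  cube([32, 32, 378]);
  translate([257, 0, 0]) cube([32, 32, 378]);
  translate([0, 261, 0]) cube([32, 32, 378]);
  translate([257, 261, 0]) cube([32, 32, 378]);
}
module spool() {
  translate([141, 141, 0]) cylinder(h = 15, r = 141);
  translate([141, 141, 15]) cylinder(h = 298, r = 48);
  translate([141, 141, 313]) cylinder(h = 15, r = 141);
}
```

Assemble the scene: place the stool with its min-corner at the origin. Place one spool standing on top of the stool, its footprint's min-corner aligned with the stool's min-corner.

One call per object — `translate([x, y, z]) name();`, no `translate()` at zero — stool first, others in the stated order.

stool();
translate([0, 0, 417]) spool();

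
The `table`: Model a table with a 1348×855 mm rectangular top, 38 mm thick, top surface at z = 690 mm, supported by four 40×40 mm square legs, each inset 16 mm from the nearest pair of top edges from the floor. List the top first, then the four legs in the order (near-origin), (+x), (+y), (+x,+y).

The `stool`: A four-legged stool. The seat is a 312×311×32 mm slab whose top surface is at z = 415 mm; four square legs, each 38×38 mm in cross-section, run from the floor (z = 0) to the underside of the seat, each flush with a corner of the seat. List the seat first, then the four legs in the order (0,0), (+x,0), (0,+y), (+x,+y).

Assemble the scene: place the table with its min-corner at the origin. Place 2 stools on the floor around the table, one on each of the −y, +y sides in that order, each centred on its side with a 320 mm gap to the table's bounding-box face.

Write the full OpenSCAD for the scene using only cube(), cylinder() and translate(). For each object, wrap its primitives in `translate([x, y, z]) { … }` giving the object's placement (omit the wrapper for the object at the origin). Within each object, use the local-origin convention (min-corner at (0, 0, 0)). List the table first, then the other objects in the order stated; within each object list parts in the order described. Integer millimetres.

translate([0, 0, 652]) cube([1348, 855, 38]);
translate([16, 16, 0]) cube([40, 40, 652]);
translate([1292, 16, 0]) cube([40, 40, 652]);
translate([16, 799, 0]) cube([40, 40, 652]);
translate([1292, 799, 0]) cube([40, 40, 652]);
translate([518, -631, 0]) {
  translate([0, 0, 383]) cube([312, 311, 32]);
  cube([38, 38, 383]);
  translate([274, 0, 0]) cube([38, 38, 383]);
  translate([0, 273, 0]) cube([38, 38, 383]);
  translate([274, 273, 0]) cube([38, 38, 383]);
}
translate([518, 1175, 0]) {
  translate([0, 0, 383]) cube([312, 311, 32]);
  cube([38, 38, 383]);
  translate([274, 0, 0]) cube([38, 38, 383]);
  translate([0, 273, 0]) cube([38, 38, 383]);
  translate([274, 273, 0]) cube([38, 38, 383]);
}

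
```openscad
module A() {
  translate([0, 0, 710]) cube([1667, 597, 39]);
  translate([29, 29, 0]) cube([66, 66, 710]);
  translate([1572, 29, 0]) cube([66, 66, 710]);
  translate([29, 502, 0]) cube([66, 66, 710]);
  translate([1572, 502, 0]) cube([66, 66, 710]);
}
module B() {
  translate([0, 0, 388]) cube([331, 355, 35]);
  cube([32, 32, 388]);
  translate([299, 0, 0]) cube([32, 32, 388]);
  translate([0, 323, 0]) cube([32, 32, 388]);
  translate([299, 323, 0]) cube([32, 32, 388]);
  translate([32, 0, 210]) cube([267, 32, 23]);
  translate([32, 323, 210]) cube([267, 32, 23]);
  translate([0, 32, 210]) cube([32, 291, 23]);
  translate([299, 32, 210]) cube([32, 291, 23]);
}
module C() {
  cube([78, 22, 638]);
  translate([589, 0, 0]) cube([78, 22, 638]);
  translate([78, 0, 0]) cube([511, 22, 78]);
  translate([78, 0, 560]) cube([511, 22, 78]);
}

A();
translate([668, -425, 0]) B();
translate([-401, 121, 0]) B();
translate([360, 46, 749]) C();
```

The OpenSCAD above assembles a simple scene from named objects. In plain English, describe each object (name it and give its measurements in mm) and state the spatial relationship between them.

A is a rectangular dining table. The top is 1667×597×39 mm with its upper surface at z = 749 mm. It stands on four 66×66 mm square legs, each inset 29 mm from the nearest pair of top edges, running from the floor to the underside of the top.

B is a simple wooden stool: a rectangular seat 331 mm (x) by 355 mm (y), 35 mm thick, top face at z = 423 mm, on four square legs, each 32×32 mm in cross-section. The legs rest on z = 0, each flush with a corner of the seat. Four stretchers, 32 mm wide and 23 mm tall, connect adjacent legs with their undersides at z = 210 mm, each running between the inner faces of the legs it joins and aligned with the legs' outer faces on the other axis.

C is a picture frame with a 511×482 mm rectangular opening (x by z) and a uniform 78 mm border on every side. Frame depth is 22 mm along y. It is built from two vertical stiles running the full outside height and two horizontal rails spanning the gap between the stiles.

Two stools sit around the table at the −y, −x sides. The picture frame is on top of the table.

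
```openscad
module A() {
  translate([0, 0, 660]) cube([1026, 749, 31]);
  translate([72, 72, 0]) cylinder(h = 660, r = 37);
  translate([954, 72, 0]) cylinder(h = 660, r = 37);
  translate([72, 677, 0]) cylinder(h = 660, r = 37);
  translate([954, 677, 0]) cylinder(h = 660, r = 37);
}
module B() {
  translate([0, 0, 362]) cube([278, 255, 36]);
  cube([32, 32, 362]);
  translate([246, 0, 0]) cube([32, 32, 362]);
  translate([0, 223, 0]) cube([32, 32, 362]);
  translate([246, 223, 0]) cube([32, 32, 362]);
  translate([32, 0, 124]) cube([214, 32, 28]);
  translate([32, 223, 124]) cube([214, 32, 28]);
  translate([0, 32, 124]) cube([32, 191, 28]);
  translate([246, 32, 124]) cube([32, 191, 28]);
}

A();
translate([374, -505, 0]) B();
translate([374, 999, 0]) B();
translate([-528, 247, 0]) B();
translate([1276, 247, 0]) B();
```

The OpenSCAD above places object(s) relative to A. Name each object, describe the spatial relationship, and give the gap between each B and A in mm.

A is a table. B is a stool. Four stools sit around the table at the −y, +y, −x, +x sides. The gap between each stool and the table is 250 mm.

Each stool's nearest face is 250 mm from the table's bounding box.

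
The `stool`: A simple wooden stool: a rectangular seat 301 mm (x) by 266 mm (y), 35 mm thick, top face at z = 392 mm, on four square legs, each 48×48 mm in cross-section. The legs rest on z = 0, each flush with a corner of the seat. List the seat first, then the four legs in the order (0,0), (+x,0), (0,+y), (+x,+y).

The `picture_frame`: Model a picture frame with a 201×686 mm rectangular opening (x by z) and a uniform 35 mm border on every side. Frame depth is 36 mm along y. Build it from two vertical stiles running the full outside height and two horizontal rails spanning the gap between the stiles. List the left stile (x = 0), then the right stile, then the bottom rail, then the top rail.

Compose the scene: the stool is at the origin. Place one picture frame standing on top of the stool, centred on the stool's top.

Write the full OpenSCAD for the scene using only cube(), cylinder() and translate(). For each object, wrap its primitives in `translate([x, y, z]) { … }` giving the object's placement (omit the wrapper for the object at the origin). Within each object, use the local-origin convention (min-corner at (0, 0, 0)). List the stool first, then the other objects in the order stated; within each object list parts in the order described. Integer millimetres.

translate([0, 0, 357]) cube([301, 266, 35]);
cube([48, 48, 357]);
translate([253, 0, 0]) cube([48, 48, 357]);
translate([0, 218, 0]) cube([48, 48, 357]);
translate([253, 218, 0]) cube([48, 48, 357]);
translate([15, 115, 392]) {
  cube([35, 36, 756]);
  translate([236, 0, 0]) cube([35, 36, 756]);
  translate([35, 0, 0]) cube([201, 36, 35]);
  translate([35, 0, 721]) cube([201, 36, 35]);
}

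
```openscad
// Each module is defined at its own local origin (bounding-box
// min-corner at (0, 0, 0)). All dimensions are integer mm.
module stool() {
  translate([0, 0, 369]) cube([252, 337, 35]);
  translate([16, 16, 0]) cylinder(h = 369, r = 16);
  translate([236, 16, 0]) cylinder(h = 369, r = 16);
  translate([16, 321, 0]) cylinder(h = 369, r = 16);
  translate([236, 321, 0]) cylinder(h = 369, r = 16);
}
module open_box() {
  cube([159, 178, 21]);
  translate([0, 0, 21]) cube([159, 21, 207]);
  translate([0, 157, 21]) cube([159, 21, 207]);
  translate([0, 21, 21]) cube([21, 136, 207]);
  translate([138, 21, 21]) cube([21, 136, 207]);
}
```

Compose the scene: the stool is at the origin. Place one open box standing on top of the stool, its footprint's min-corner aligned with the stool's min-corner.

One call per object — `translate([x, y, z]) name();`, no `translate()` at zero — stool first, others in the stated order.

stool();
translate([0, 0, 404]) open_box();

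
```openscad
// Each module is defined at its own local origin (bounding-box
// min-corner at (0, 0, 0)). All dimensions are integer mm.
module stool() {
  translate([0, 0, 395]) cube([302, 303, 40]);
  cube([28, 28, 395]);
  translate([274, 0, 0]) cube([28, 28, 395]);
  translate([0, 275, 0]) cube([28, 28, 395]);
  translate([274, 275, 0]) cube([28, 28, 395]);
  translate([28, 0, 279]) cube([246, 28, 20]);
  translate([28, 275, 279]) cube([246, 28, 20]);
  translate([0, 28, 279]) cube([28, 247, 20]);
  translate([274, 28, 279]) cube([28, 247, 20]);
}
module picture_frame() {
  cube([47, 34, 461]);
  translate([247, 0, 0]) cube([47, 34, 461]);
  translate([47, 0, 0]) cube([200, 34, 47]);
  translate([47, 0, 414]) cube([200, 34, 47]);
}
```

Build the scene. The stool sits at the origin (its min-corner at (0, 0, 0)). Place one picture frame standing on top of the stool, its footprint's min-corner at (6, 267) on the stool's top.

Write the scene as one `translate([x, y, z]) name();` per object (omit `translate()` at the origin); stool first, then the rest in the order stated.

stool();
translate([6, 267, 435]) picture_frame();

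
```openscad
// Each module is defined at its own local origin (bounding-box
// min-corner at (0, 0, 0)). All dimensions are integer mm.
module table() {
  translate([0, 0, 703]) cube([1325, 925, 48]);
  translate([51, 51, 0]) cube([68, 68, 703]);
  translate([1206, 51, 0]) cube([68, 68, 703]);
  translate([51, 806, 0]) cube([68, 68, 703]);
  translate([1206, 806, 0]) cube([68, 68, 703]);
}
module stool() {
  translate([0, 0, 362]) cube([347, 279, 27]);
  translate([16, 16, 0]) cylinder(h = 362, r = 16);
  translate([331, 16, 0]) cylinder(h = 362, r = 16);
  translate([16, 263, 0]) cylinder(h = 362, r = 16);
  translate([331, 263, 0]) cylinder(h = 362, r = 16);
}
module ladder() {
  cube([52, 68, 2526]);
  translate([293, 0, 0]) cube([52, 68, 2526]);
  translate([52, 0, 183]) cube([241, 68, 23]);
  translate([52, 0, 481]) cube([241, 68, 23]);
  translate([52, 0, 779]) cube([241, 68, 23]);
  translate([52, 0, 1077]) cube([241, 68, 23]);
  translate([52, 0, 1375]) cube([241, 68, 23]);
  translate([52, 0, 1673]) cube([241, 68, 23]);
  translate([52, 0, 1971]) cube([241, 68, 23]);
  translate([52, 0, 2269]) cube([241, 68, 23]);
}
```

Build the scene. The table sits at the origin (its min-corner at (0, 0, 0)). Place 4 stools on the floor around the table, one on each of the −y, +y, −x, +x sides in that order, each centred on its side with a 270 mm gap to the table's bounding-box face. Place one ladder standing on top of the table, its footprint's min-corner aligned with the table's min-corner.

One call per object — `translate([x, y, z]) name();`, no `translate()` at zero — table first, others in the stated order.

table();
translate([489, -549, 0]) stool();
translate([489, 1195, 0]) stool();
translate([-617, 323, 0]) stool();
translate([1595, 323, 0]) stool();
translate([0, 0, 751]) ladder();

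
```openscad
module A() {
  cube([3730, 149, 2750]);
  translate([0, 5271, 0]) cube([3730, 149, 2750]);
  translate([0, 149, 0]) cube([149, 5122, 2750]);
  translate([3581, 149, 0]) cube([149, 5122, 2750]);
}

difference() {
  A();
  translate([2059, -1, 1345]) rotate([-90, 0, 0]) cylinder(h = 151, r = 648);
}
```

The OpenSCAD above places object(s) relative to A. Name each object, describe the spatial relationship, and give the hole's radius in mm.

A is a house frame. The house frame has a circular hole through its front wall. The hole's radius is 648 mm.

The subtracted cylinder has r = 648 mm.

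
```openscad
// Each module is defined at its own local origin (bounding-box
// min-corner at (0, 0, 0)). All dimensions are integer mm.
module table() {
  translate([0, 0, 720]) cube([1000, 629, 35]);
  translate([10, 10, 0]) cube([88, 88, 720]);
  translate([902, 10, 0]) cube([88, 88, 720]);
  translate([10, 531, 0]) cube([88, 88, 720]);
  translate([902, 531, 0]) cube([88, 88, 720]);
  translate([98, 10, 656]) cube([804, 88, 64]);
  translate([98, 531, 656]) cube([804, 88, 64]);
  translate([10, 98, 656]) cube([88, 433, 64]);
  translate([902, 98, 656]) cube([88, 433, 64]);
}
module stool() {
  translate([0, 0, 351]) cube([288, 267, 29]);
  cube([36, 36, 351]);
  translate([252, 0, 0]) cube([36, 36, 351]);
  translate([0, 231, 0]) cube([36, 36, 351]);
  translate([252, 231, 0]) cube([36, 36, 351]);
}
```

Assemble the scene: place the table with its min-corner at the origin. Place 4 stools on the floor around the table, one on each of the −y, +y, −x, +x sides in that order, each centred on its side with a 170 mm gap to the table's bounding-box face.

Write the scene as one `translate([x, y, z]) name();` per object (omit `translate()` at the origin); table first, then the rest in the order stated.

table();
translate([356, -437, 0]) stool();
translate([356, 799, 0]) stool();
translate([-458, 181, 0]) stool();
translate([1170, 181, 0]) stool();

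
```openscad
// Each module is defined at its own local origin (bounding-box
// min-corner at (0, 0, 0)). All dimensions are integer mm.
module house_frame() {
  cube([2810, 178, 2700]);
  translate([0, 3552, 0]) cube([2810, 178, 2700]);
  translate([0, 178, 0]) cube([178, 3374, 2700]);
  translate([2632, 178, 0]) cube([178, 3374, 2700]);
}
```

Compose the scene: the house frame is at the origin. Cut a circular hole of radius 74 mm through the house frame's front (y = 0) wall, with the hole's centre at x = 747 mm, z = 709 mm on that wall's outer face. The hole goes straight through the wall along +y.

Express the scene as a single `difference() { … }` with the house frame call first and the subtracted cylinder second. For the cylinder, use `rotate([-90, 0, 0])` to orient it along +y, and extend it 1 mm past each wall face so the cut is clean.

difference() {
  house_frame();
  translate([747, -1, 709]) rotate([-90, 0, 0]) cylinder(h = 180, r = 74);
}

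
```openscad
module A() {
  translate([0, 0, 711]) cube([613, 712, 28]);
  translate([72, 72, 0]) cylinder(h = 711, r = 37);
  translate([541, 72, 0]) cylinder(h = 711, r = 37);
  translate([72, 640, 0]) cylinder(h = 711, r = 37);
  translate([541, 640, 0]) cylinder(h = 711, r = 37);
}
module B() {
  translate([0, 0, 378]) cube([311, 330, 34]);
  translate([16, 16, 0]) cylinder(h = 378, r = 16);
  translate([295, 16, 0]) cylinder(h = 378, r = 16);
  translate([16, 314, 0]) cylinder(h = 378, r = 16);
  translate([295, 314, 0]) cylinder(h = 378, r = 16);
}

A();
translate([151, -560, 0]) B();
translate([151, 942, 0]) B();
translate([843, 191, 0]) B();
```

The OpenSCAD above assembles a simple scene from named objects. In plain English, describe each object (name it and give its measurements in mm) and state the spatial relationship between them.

A is a rectangular dining table. The top is 613×712×28 mm with its upper surface at z = 739 mm. It stands on four round legs of 74 mm diameter, each leg's bounding box inset 35 mm from the nearest pair of top edges, running from the floor to the underside of the top.

B is a simple wooden stool: a rectangular seat 311 mm (x) by 330 mm (y), 34 mm thick, top face at z = 412 mm, on four round legs, each 32 mm in diameter. The legs rest on z = 0, each leg's axis is inset half a diameter from the nearest pair of seat edges (so the leg's bounding box is flush with the corner).

Three stools sit around the table at the −y, +y, +x sides.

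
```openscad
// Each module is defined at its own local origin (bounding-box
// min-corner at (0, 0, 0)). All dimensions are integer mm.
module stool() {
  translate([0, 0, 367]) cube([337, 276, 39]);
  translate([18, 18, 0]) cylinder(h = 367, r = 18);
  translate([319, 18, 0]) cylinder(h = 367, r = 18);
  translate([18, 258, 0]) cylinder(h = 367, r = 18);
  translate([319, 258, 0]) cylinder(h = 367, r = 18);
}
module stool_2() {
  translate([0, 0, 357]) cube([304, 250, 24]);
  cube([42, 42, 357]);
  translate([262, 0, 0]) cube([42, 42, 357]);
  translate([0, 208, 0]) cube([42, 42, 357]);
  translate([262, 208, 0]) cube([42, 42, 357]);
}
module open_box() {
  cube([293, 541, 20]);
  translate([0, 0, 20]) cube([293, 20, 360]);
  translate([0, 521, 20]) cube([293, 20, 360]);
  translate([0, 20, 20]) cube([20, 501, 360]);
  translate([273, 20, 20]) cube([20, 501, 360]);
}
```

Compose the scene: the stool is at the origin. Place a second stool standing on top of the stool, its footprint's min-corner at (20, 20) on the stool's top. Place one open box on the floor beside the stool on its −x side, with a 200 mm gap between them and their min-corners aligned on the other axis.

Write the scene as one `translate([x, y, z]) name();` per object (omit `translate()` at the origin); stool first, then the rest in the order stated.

stool();
translate([20, 20, 406]) stool_2();
translate([-493, 0, 0]) open_box();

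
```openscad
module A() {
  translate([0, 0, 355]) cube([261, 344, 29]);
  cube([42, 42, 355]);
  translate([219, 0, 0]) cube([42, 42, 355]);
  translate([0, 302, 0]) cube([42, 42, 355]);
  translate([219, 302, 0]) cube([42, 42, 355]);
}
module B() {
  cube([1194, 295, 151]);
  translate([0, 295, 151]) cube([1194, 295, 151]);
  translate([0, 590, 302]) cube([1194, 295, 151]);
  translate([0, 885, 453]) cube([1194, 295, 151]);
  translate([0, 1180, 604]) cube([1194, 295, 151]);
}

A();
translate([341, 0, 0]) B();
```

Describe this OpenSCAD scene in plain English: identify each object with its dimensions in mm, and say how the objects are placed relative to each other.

A is a four-legged stool. The seat is 261×344 mm, 29 mm thick, top at z = 384 mm. It stands on four square legs, each 42×42 mm in cross-section, from z = 0 to the seat underside, each flush with a corner of the seat.

B is a run of 5 identical solid stair steps. Each tread is 1194×295 mm and each step block is 151 mm high. Step 1 rests on the floor; step k is offset from step 1 by (k−1)×295 mm in y and (k−1)×151 mm in z.

The staircase is on the floor beside the stool on its +x side.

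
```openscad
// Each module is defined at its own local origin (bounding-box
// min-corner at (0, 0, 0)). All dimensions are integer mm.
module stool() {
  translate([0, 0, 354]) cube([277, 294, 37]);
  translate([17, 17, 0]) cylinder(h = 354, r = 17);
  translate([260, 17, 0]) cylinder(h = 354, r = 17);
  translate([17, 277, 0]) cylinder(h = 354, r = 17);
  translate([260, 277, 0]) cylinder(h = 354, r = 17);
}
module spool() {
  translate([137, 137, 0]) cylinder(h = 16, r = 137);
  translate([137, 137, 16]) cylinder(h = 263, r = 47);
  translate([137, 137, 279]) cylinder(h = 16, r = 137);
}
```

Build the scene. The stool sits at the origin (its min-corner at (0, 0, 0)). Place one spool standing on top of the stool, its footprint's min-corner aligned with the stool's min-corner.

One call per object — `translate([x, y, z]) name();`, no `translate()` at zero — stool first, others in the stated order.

stool();
translate([0, 0, 391]) spool();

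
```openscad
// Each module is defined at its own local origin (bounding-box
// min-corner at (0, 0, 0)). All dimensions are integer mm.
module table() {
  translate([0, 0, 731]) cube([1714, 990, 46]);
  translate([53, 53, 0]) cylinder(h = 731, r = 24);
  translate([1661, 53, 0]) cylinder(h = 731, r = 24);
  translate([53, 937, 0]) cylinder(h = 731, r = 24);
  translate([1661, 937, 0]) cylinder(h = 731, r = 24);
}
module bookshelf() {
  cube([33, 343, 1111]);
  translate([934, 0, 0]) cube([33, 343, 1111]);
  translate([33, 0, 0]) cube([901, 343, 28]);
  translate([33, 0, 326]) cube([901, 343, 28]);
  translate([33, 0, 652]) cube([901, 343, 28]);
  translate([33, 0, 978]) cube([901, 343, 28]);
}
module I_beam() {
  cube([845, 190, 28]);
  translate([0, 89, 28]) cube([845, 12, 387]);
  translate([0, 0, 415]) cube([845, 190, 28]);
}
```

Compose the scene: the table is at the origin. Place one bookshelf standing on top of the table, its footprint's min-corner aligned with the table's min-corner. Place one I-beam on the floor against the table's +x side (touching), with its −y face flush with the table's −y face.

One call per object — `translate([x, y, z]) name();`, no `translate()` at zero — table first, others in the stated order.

table();
translate([0, 0, 777]) bookshelf();
translate([1714, 0, 0]) I_beam();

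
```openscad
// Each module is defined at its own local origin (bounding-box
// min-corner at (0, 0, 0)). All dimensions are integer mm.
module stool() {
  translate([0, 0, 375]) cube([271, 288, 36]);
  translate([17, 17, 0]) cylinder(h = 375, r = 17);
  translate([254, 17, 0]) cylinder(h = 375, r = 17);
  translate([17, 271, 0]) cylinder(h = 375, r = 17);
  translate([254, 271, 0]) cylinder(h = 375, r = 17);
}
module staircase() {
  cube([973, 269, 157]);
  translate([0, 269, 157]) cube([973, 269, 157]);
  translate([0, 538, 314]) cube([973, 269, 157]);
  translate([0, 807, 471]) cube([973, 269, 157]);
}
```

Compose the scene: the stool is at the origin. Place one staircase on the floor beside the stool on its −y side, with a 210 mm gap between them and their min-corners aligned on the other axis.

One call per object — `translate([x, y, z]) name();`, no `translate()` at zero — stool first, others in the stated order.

stool();
translate([0, -1286, 0]) staircase();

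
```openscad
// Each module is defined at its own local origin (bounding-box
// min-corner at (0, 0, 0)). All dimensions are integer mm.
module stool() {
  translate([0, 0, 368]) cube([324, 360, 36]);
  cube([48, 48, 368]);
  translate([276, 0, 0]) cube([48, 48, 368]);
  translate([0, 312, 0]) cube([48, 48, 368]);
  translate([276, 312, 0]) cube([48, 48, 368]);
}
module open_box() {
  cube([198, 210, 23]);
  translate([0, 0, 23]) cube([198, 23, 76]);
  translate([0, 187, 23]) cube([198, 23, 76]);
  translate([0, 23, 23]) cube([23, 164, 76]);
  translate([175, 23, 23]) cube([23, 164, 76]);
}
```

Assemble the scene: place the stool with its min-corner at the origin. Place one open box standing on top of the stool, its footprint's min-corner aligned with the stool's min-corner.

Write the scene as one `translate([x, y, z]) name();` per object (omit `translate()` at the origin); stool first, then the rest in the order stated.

stool();
translate([0, 0, 404]) open_box();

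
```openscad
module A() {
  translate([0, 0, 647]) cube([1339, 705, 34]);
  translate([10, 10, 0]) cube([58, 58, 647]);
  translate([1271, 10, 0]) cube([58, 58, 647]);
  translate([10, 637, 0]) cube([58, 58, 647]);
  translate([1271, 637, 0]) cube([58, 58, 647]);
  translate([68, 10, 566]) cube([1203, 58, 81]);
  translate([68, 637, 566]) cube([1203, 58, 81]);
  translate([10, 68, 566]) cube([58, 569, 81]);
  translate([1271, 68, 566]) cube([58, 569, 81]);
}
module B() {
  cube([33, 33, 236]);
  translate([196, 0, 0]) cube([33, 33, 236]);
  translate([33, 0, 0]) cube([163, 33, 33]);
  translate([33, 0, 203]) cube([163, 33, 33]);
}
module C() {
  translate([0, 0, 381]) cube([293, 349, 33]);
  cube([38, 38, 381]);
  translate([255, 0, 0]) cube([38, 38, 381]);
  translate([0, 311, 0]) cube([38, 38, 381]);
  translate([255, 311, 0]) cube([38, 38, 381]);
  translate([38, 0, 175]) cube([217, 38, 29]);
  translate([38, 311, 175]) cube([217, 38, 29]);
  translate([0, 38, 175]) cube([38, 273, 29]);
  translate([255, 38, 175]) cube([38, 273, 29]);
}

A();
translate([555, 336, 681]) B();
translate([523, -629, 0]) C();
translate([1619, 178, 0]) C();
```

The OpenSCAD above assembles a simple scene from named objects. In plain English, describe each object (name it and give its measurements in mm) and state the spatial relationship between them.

A is a table with a 1339×705 mm rectangular top, 34 mm thick, top surface at z = 681 mm, supported by four 58×58 mm square legs, each inset 10 mm from the nearest pair of top edges, running from the floor. Four apron rails, 58 mm thick and 81 mm tall, run between adjacent legs with their top edges flush with the underside of the top and their outer faces flush with the legs' outer faces.

B is a picture frame with a 163×170 mm rectangular opening (x by z) and a uniform 33 mm border on every side. Frame depth is 33 mm along y. It is built from two vertical stiles running the full outside height and two horizontal rails spanning the gap between the stiles.

C is a four-legged stool. The seat is 293×349 mm, 33 mm thick, top at z = 414 mm. It stands on four square legs, each 38×38 mm in cross-section, from z = 0 to the seat underside, each flush with a corner of the seat. Four stretchers, 38 mm wide and 29 mm tall, connect adjacent legs with their undersides at z = 175 mm, each running between the inner faces of the legs it joins and aligned with the legs' outer faces on the other axis.

The picture frame is on top of the table, centred. Two stools sit around the table at the −y, +x sides.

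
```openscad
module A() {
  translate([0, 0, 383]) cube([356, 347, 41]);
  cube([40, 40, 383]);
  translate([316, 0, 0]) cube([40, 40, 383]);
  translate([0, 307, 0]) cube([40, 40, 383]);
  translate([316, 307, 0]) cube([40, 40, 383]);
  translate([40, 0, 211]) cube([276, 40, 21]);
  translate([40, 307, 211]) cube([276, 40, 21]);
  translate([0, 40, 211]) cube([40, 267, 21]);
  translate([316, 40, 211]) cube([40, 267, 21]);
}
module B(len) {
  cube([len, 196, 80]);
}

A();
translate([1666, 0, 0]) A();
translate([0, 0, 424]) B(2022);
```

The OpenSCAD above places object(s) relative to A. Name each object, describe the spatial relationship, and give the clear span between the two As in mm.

A is a stool. B is a beam. A beam spans the tops of two stools. The clear span between the two stools is 1310 mm.

Second stool starts at x = 1666; first ends at x = 356; clear span = 1666 − 356 = 1310 mm.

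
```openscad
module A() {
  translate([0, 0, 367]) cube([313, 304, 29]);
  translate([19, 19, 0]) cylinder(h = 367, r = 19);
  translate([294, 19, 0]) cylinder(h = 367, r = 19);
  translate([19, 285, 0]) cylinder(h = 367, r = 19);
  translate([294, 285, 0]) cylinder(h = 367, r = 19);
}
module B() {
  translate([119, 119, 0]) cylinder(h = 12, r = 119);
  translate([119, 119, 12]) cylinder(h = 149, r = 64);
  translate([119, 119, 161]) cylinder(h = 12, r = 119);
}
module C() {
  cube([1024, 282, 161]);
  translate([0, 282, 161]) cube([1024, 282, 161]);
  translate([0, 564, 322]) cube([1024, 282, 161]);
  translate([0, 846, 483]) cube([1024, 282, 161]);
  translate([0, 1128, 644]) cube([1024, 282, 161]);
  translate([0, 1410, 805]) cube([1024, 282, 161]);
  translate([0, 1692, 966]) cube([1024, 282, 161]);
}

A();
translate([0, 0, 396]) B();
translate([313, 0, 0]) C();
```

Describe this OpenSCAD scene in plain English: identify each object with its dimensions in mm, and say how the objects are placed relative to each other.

A is a simple wooden stool: a rectangular seat 313 mm (x) by 304 mm (y), 29 mm thick, top face at z = 396 mm, on four round legs, each 38 mm in diameter. The legs rest on z = 0, each leg's axis is inset half a diameter from the nearest pair of seat edges (so the leg's bounding box is flush with the corner).

B is a spool: two coaxial disc flanges of radius 119 mm and thickness 12 mm, joined by a core cylinder of radius 64 mm and height 149 mm. The lower flange rests on z = 0 and the three cylinders share a vertical axis.

C is a run of 7 identical solid stair steps. Each tread is 1024×282 mm and each step block is 161 mm high. Step 1 rests on the floor; step k is offset from step 1 by (k−1)×282 mm in y and (k−1)×161 mm in z.

The spool is on top of the stool. The staircase is against the stool's +x side, with their −y faces flush.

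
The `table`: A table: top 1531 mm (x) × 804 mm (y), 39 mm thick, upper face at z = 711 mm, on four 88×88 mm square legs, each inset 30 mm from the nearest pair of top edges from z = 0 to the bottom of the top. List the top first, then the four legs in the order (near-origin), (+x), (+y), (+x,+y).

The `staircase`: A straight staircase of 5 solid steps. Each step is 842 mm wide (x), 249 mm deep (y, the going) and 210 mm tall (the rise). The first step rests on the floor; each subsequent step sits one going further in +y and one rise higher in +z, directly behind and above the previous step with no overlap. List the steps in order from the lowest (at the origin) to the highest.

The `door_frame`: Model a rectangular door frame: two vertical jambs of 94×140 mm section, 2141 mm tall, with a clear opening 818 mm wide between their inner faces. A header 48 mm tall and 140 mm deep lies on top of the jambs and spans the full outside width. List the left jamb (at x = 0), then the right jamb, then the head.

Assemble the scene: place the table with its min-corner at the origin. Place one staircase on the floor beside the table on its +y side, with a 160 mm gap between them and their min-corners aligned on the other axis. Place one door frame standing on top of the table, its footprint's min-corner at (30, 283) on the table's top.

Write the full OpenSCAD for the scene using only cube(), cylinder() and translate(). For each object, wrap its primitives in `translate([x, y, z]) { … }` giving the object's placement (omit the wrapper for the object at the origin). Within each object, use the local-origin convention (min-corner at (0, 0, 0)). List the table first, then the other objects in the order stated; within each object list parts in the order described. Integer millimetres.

translate([0, 0, 672]) cube([1531, 804, 39]);
translate([30, 30, 0]) cube([88, 88, 672]);
translate([1413, 30, 0]) cube([88, 88, 672]);
translate([30, 686, 0]) cube([88, 88, 672]);
translate([1413, 686, 0]) cube([88, 88, 672]);
translate([0, 964, 0]) {
  cube([842, 249, 210]);
  translate([0, 249, 210]) cube([842, 249, 210]);
  translate([0, 498, 420]) cube([842, 249, 210]);
  translate([0, 747, 630]) cube([842, 249, 210]);
  translate([0, 996, 840]) cube([842, 249, 210]);
}
translate([30, 283, 711]) {
  cube([94, 140, 2141]);
  translate([912, 0, 0]) cube([94, 140, 2141]);
  translate([0, 0, 2141]) cube([1006, 140, 48]);
}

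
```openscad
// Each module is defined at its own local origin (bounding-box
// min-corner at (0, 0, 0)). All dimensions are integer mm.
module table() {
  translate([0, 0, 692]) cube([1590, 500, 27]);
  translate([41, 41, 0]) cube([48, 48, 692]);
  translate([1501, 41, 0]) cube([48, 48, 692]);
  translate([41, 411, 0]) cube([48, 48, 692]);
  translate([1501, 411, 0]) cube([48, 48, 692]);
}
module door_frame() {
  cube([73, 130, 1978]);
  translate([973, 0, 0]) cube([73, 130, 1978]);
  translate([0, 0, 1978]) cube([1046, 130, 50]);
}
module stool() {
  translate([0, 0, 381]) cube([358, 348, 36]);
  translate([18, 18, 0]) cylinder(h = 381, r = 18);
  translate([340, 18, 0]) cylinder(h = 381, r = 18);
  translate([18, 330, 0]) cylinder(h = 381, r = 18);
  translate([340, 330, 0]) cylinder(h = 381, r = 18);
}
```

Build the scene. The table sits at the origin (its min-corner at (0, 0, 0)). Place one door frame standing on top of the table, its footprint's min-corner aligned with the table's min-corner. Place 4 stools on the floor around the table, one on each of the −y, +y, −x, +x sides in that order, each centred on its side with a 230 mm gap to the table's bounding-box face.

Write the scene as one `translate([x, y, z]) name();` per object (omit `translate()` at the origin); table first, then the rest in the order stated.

table();
translate([0, 0, 719]) door_frame();
translate([616, -578, 0]) stool();
translate([616, 730, 0]) stool();
translate([-588, 76, 0]) stool();
translate([1820, 76, 0]) stool();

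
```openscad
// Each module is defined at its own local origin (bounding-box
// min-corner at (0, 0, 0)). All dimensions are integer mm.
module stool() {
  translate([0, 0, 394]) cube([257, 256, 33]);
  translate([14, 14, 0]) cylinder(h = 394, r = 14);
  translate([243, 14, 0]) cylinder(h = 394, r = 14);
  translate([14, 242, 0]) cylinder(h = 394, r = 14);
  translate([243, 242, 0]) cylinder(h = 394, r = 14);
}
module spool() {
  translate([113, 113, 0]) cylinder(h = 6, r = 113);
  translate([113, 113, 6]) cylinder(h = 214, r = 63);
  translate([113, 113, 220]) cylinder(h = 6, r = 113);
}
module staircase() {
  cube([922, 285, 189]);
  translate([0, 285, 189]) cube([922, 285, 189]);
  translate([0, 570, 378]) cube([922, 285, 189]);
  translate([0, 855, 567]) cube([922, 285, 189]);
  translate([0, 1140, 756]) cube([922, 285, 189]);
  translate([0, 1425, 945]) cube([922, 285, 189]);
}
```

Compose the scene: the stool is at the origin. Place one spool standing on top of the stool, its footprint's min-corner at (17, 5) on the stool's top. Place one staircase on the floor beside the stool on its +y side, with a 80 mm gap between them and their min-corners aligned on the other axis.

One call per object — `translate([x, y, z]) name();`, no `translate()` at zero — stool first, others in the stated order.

stool();
translate([17, 5, 427]) spool();
translate([0, 336, 0]) staircase();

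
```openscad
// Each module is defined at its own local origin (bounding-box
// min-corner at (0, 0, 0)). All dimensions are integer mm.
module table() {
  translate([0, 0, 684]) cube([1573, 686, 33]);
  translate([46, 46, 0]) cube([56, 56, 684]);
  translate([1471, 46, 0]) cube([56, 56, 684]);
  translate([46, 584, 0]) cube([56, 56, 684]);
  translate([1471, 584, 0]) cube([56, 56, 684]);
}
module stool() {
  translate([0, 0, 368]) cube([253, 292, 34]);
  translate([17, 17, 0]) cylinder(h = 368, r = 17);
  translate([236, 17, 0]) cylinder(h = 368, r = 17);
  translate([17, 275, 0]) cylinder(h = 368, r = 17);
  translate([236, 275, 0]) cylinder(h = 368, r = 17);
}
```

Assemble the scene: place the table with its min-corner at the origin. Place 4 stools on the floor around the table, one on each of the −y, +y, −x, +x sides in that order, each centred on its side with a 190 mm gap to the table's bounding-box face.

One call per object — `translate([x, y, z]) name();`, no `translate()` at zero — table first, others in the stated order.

table();
translate([660, -482, 0]) stool();
translate([660, 876, 0]) stool();
translate([-443, 197, 0]) stool();
translate([1763, 197, 0]) stool();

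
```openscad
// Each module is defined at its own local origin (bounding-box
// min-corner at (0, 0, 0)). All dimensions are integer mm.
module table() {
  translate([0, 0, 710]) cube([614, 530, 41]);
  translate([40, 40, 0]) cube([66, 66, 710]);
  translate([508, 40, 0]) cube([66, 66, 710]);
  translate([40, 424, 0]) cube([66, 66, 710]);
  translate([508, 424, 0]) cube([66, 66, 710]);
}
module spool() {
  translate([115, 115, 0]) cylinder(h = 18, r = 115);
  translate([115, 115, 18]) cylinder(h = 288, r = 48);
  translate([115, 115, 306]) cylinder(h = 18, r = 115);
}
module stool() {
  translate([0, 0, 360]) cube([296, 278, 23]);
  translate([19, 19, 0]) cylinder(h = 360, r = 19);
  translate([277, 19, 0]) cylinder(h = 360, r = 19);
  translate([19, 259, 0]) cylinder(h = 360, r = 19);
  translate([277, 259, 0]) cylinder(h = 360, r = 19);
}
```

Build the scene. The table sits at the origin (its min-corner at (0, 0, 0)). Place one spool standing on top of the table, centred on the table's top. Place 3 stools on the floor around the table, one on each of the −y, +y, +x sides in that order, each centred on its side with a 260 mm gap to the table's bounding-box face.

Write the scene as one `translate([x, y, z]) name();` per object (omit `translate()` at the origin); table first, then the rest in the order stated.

table();
translate([192, 150, 751]) spool();
translate([159, -538, 0]) stool();
translate([159, 790, 0]) stool();
translate([874, 126, 0]) stool();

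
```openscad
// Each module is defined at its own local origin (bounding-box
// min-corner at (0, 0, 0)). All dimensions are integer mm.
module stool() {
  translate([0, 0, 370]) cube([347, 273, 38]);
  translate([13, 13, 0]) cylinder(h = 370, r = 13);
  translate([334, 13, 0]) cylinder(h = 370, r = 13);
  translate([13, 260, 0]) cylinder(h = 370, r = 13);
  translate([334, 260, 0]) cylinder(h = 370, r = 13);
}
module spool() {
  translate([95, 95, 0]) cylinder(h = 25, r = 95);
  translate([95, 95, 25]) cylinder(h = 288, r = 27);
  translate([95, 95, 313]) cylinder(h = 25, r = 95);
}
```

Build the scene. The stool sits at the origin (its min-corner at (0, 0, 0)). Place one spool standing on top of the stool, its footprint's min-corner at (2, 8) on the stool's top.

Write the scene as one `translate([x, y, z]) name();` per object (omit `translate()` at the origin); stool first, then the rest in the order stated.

stool();
translate([2, 8, 408]) spool();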